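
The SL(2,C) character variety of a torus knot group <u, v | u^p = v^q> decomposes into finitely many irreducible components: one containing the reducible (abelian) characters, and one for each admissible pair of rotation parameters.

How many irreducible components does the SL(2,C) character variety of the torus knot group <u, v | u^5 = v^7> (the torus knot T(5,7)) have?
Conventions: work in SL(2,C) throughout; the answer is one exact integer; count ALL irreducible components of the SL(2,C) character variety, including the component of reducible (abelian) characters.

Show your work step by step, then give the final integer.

For T(5,7): irreducibility forces the central element u^5 = v^7 to one of +I, -I.
On an irreducible component, tr(u) is locked at 2*cos(pi*alpha/5) for some alpha in 1..4, and tr(v) at 2*cos(pi*beta/7) for some beta in 1..6.
u^5 = (-1)^alpha I and v^7 = (-1)^beta I must agree, so alpha and beta have equal parity.
Enumerate parity-matched pairs: 2*3 odd-odd plus 2*3 even-even gives 12.
components with irreducible characters: 12; plus the single component of reducible (abelian) characters: total 13.

13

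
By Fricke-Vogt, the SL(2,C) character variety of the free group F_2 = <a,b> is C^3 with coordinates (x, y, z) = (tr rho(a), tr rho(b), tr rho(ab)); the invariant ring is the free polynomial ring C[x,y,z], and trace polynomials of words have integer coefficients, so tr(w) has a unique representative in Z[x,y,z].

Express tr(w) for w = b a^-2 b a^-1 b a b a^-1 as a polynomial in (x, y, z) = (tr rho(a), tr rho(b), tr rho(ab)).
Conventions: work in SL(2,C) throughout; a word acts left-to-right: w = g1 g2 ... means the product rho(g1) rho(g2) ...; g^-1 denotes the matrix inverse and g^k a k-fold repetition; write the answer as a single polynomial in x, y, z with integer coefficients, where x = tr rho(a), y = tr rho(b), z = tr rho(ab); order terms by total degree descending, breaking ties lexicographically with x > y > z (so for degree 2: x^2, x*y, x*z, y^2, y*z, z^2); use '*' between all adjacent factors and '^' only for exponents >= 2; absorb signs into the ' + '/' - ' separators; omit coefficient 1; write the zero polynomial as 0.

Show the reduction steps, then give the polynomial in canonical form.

so trace(a b^2) = trace(b) * trace(a b) - trace(a) = y*z - x
so trace(b^2 a b) = trace(b) * trace(a b^2) - trace(a b) = y^2*z - x*y - z
reduce: trace(b^2 a b^2) = trace(b) * trace(b^2 a b) - trace(b^2 a) = y^3*z - x*y^2 - 2*y*z + x
trace(a b a b) = trace(a b) * trace(a b) - trace(1)   [split at repeated a] = z^2 - 2
trace(a b a) = trace(a) * trace(b a) - trace(b) = x*z - y
reduce: trace(a b^2 a b) = trace(b) * trace(a b a b) - trace(a b a) = y*z^2 - x*z - y
trace(b^2) = trace(b) * trace(b) - trace(1) = y^2 - 2
trace(a b^2 a) = trace(a) * trace(b^2 a) - trace(b^2) = x*y*z - x^2 - y^2 + 2
trace(b^2 a b^2 a) = trace(b) * trace(a b^2 a b) - trace(a b^2 a) = y^2*z^2 - 2*x*y*z + x^2 - 2
trace(b a b^2 a^-1 b) = trace(b^2 a b^2) * trace(a) - trace(b^2 a b^2 a) = x*y^3*z - x^2*y^2 - y^2*z^2 + 2
trace(b a b a b^2) = trace(b) * trace(b a b a b) - trace(b a b a) = y^2*z^2 - x*y*z - y^2 - z^2 + 2
reduce: trace(a b a b a b) = trace(b a) * trace(b a b a) - trace(b^-1 a^-1)   [split at repeated b] = z^3 - 3*z
so trace(a b a b a) = trace(a) * trace(b a b a) - trace(b a b) = x*z^2 - y*z - x
trace(b a b a b^2 a) = trace(b) * trace(a b a b a b) - trace(a b a b a) = y*z^3 - x*z^2 - 2*y*z + x
trace(b a b^2 a^-1 b a) = trace(b a b a b^2) * trace(a) - trace(b a b a b^2 a) = x*y^2*z^2 - x^2*y*z - y*z^3 - x*y^2 + 2*y*z + x
so trace(b a^-1 b a b^2 a^-1) = trace(b a b^2 a^-1 b) * trace(a) - trace(b a b^2 a^-1 b a) = x^2*y^3*z - x^3*y^2 - 2*x*y^2*z^2 + x^2*y*z + y*z^3 + x*y^2 - 2*y*z + x
reduce: trace(b a^-1 b a b^2) = trace(b a b^3) * trace(a) - trace(b a b^3 a) = x*y^3*z - x^2*y^2 - y^2*z^2 - x*y*z + x^2 + y^2 + z^2 - 2
trace(b a^-2 b a^-1 b a b) = trace(b a^-1 b a b^2 a^-1) * trace(a) - trace(b a^-1 b a b^2) = x^3*y^3*z - x^4*y^2 - 2*x^2*y^2*z^2 + x^3*y*z - x*y^3*z + x*y*z^3 + 2*x^2*y^2 + y^2*z^2 - x*y*z - y^2 - z^2 + 2
trace(b^2 a b a b a^-1) = trace(b^2 a b a b) * trace(a) - trace(b^2 a b a b a) = x*y^2*z^2 - x^2*y*z - y*z^3 - x*y^2 + 2*y*z + x
so trace(b a b a b a^-2 b) = trace(b^2 a b a b a^-1) * trace(a) - trace(b^2 a b a b) = x^2*y^2*z^2 - x^3*y*z - x*y*z^3 - x^2*y^2 - y^2*z^2 + 3*x*y*z + x^2 + y^2 + z^2 - 2
reduce: trace(b a b a b a b a) = trace(a b a b) * trace(a b a b) - trace(1)   [split at repeated a] = z^4 - 4*z^2 + 2
trace(b a b a b a b a^-1) = trace(b a b a b a b) * trace(a) - trace(b a b a b a b a) = x*y*z^3 - x^2*z^2 - z^4 - 2*x*y*z + x^2 + 4*z^2 - 2
so trace(b a b a b a^-2 b a) = trace(b a b a b a b a^-1) * trace(a) - trace(b a b a b a b) = x^2*y*z^3 - x^3*z^2 - x*z^4 - 2*x^2*y*z - y*z^3 + x^3 + 5*x*z^2 + 2*y*z - 3*x
trace(b a^-2 b a^-1 b a b a) = trace(b a b a b a^-2 b) * trace(a) - trace(b a b a b a^-2 b a) = x^3*y^2*z^2 - x^4*y*z - 2*x^2*y*z^3 - x^3*y^2 + x^3*z^2 - x*y^2*z^2 + x*z^4 + 5*x^2*y*z + y*z^3 + x*y^2 - 4*x*z^2 - 2*y*z + x
reduce: trace(b a^-2 b a^-1 b a b a^-1) = trace(b a^-2 b a^-1 b a b) * trace(a) - trace(b a^-2 b a^-1 b a b a) = x^4*y^3*z - x^5*y^2 - 3*x^3*y^2*z^2 + 2*x^4*y*z - x^2*y^3*z + 3*x^2*y*z^3 + 3*x^3*y^2 - x^3*z^2 + 2*x*y^2*z^2 - x*z^4 - 6*x^2*y*z - y*z^3 - 2*x*y^2 + 3*x*z^2 + 2*y*z + x

x^4*y^3*z - x^5*y^2 - 3*x^3*y^2*z^2 + 2*x^4*y*z - x^2*y^3*z + 3*x^2*y*z^3 + 3*x^3*y^2 - x^3*z^2 + 2*x*y^2*z^2 - x*z^4 - 6*x^2*y*z - y*z^3 - 2*x*y^2 + 3*x*z^2 + 2*y*z + x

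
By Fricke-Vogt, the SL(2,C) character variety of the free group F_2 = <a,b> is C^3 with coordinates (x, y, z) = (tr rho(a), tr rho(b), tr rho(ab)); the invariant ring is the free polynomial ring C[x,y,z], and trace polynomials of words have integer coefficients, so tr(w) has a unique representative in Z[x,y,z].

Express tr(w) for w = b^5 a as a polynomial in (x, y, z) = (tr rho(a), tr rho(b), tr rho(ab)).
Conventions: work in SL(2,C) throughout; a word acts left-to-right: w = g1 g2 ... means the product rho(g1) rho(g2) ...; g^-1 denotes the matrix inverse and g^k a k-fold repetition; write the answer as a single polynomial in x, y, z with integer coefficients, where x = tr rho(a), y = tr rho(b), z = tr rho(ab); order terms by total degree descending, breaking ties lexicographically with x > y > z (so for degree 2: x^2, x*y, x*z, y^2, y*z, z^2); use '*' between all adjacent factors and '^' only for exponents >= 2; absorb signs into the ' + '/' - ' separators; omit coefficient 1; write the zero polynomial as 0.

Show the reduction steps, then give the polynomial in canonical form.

tr(a b^2) = tr(b) tr(a b) - tr(a)  (reduce the b square) = y*z - x
apply: tr(a b^3) = tr(b) tr(a b^2) - tr(a b)  (reduce the b square) = y^2*z - x*y - z
apply: tr(b a b^3) = tr(b) tr(a b^3) - tr(a b^2)  (reduce the b square) = y^3*z - x*y^2 - 2*y*z + x
tr(b^5 a) = tr(b) tr(b a b^3) - tr(b a b^2)  (reduce the b square) = y^4*z - x*y^3 - 3*y^2*z + 2*x*y + z

y^4*z - x*y^3 - 3*y^2*z + 2*x*y + z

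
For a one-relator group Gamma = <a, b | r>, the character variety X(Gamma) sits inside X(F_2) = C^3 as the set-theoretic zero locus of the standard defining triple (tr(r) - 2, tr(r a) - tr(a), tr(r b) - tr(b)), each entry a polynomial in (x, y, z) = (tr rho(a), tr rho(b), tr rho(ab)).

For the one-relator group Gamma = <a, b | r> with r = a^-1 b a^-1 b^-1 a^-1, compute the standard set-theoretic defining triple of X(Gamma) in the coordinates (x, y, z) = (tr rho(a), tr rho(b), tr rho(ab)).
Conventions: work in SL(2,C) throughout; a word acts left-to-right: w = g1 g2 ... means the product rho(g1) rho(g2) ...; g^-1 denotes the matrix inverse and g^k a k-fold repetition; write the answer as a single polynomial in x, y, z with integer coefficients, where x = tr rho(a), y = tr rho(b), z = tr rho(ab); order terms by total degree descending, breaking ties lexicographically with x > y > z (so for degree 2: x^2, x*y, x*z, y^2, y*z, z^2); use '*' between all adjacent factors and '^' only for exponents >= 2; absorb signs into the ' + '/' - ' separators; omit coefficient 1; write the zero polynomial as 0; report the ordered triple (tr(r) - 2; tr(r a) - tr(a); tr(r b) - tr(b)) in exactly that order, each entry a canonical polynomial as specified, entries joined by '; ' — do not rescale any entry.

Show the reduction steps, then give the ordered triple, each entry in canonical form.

trace(a^-1) = trace(a) = x
trace(a^-2) = trace(a^-1)*trace(a) - trace(1)   [inverse elimination on a] = x^2 - 2
trace(a b a) = trace(a)*trace(b a) - trace(b)   [square of a] = x*z - y
trace(a b a b) = trace(b a)*trace(b a) - trace(1)   [split at a repeated b] = z^2 - 2
trace(b a b^-1 a) = trace(a b a)*trace(b) - trace(a b a b)   [inverse elimination on b] = x*y*z - y^2 - z^2 + 2
trace(a^-1 b a b^-1) = trace(b a b^-1)*trace(a) - trace(b a b^-1 a)   [inverse elimination on a] = -x*y*z + x^2 + y^2 + z^2 - 2
trace(b^-1 a^-2 b a) = trace(a^-1 b a b^-1)*trace(a) - trace(a^-1 b a b^-1 a)   [inverse elimination on a] = -x^2*y*z + x^3 + x*y^2 + x*z^2 - 3*x
trace(a^-1 b a^-1 b^-1 a^-1) = trace(b^-1 a^-2 b)*trace(a) - trace(b^-1 a^-2 b a)   [inverse elimination on a] = x^2*y*z - x*y^2 - x*z^2 + x
trace(b^2) = trace(b)*trace(b) - trace(1) = y^2 - 2
trace(b^2 a) = trace(b)*trace(a b) - trace(a) = y*z - x
trace(b a^-1 b) = trace(b^2)*trace(a) - trace(b^2 a) = x*y^2 - y*z - x
trace(b a^-1 b a) = trace(b a b)*trace(a) - trace(b a b a) = x*y*z - x^2 - z^2 + 2
trace(a^-1 b a^-1 b) = trace(b a^-1 b)*trace(a) - trace(b a^-1 b a) = x^2*y^2 - 2*x*y*z + z^2 - 2
trace(a^-1 b a^-1 b a^-1) = trace(a^-1 b a^-1 b)*trace(a) - trace(a^-1 b a^-1 b a) = x^3*y^2 - 2*x^2*y*z - x*y^2 + x*z^2 + y*z - x
trace(b^3) = trace(b)*trace(b^2) - trace(b) = y^3 - 3*y
trace(b^3 a) = trace(b)*trace(b a b) - trace(b a) = y^2*z - x*y - z
trace(b^2 a^-1 b) = trace(b^3)*trace(a) - trace(b^3 a) = x*y^3 - y^2*z - 2*x*y + z
trace(b a b^2 a) = trace(b)*trace(a b a b) - trace(a b a) = y*z^2 - x*z - y
trace(b^2 a^-1 b a) = trace(b a b^2)*trace(a) - trace(b a b^2 a) = x*y^2*z - x^2*y - y*z^2 + y
trace(b a^-1 b a^-1 b) = trace(b^2 a^-1 b)*trace(a) - trace(b^2 a^-1 b a) = x^2*y^3 - 2*x*y^2*z - x^2*y + y*z^2 + x*z - y
trace(b a b a^-1 b) = trace(b^2 a b)*trace(a) - trace(b^2 a b a) = x*y^2*z - x^2*y - y*z^2 + y
trace(b a b a b a) = trace(a b)*trace(a b a b) - trace(a^-1 b^-1) = z^3 - 3*z
trace(b a b a^-1 b a) = trace(b a b a b)*trace(a) - trace(b a b a b a) = x*y*z^2 - x^2*z - z^3 - x*y + 3*z
trace(b a^-1 b a^-1 b a) = trace(b a b a^-1 b)*trace(a) - trace(b a b a^-1 b a) = x^2*y^2*z - x^3*y - 2*x*y*z^2 + x^2*z + z^3 + 2*x*y - 3*z
trace(a^-1 b a^-1 b a^-1 b) = trace(b a^-1 b a^-1 b)*trace(a) - trace(b a^-1 b a^-1 b a) = x^3*y^3 - 3*x^2*y^2*z + 3*x*y*z^2 - z^3 - 3*x*y + 3*z
trace(a^-1 b a^-1 b^-1 a^-1 b) = trace(a^-1 b a^-1 b a^-1)*trace(b) - trace(a^-1 b a^-1 b a^-1 b) = x^2*y^2*z - x*y^3 - 2*x*y*z^2 + y^2*z + z^3 + 2*x*y - 3*z
assemble the triple (trace(r) - 2; trace(r a) - x; trace(r b) - y)

x^2*y*z - x*y^2 - x*z^2 + x - 2; x*y*z - y^2 - z^2 - x + 2; x^2*y^2*z - x*y^3 - 2*x*y*z^2 + y^2*z + z^3 + 2*x*y - y - 3*z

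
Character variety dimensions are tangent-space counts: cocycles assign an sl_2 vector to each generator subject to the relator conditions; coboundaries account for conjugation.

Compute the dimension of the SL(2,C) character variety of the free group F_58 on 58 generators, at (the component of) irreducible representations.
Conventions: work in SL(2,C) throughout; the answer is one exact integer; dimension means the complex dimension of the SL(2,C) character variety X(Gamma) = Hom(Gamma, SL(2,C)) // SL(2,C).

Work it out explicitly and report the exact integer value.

Here Gamma is free of rank 58 — no relator constrains a cocycle.
A cocycle picks one sl_2 vector per generator freely, giving dim Z^1 = 3*58 = 174.
At an irreducible rho the centralizer of the image in sl_2 is 0, so the coboundary map sl_2 -> Z^1 is injective: dim B^1 = 3.
dim H^1 = 174 - 3 = 171, which is dim X.

171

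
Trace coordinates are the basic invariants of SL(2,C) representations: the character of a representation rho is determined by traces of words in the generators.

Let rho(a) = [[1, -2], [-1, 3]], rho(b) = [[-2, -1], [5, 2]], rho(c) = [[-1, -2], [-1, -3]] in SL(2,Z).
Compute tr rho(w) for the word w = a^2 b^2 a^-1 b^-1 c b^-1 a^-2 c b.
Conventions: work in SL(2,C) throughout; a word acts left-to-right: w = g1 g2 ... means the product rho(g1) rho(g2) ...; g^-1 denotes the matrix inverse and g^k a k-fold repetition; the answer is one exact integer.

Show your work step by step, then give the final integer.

16350

rho(a) = [[1, -2], [-1, 3]]
... * rho(a) = [[1, -2], [-1, 3]]  ->  [[3, -8], [-4, 11]]
... * rho(b) = [[-2, -1], [5, 2]]  ->  [[-46, -19], [63, 26]]
... * rho(b) = [[-2, -1], [5, 2]]  ->  [[-3, 8], [4, -11]]
... * rho(a^-1) = [[3, 2], [1, 1]]  ->  [[-1, 2], [1, -3]]
... * rho(b^-1) = [[2, 1], [-5, -2]]  ->  [[-12, -5], [17, 7]]
... * rho(c) = [[-1, -2], [-1, -3]]  ->  [[17, 39], [-24, -55]]
... * rho(b^-1) = [[2, 1], [-5, -2]]  ->  [[-161, -61], [227, 86]]
... * rho(a^-1) = [[3, 2], [1, 1]]  ->  [[-544, -383], [767, 540]]
... * rho(a^-1) = [[3, 2], [1, 1]]  ->  [[-2015, -1471], [2841, 2074]]
... * rho(c) = [[-1, -2], [-1, -3]]  ->  [[3486, 8443], [-4915, -11904]]
... * rho(b) = [[-2, -1], [5, 2]]  ->  [[35243, 13400], [-49690, -18893]]
tr = 35243 + -18893 = 16350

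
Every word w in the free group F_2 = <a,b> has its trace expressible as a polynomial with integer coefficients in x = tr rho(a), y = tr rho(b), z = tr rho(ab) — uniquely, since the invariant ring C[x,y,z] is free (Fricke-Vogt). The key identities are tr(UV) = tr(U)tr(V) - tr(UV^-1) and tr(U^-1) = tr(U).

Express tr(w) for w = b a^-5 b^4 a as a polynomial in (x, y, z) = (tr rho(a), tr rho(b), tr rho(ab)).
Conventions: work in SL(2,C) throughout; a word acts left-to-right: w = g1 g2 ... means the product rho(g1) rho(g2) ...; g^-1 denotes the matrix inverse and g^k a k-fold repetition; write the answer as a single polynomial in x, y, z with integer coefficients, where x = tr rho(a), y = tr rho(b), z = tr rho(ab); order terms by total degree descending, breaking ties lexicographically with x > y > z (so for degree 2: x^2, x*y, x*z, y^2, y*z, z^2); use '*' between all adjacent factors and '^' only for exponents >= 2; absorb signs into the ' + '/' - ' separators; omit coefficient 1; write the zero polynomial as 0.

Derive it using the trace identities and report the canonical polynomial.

x^5*y^4*z - x^6*y^3 - x^4*y^3*z^2 - 2*x^5*y^2*z - 4*x^3*y^4*z + 2*x^6*y + 5*x^4*y^3 + 2*x^4*y*z^2 + 3*x^2*y^3*z^2 + 9*x^3*y^2*z + 3*x*y^4*z - 11*x^4*y - 6*x^2*y^3 - 6*x^2*y*z^2 - y^3*z^2 - x^3*z - 8*x*y^2*z + 15*x^2*y + y^3 + 2*y*z^2 + 2*x*z - 3*y

tr(a b^2) = tr(b) * tr(a b) - tr(a) = y*z - x
tr(b^2 a b) = tr(b) * tr(a b^2) - tr(a b) = y^2*z - x*y - z
tr(a b^4) = tr(b) * tr(b^2 a b) - tr(b^2 a) = y^3*z - x*y^2 - 2*y*z + x
use: tr(b^4 a b) = tr(b) * tr(a b^4) - tr(a b^3) = y^4*z - x*y^3 - 3*y^2*z + 2*x*y + z
tr(a b a b) = tr(b a) * tr(b a) - tr(1) = z^2 - 2
apply: tr(a b a) = tr(a) * tr(b a) - tr(b) = x*z - y
tr(b a b a b) = tr(b) * tr(a b a b) - tr(a b a) = y*z^2 - x*z - y
apply: tr(b a b a b^2) = tr(b) * tr(b a b a b) - tr(b a b a) = y^2*z^2 - x*y*z - y^2 - z^2 + 2
apply: tr(b^4 a b a) = tr(b) * tr(b a b a b^2) - tr(b a b a b) = y^3*z^2 - x*y^2*z - y^3 - 2*y*z^2 + x*z + 3*y
use: tr(b^4 a b a^-1) = tr(b^4 a b) * tr(a) - tr(b^4 a b a) = x*y^4*z - x^2*y^3 - y^3*z^2 - 2*x*y^2*z + 2*x^2*y + y^3 + 2*y*z^2 - 3*y
use: tr(b^4 a b a^-2) = tr(b^4 a b a^-1) * tr(a) - tr(b^4 a b) = x^2*y^4*z - x^3*y^3 - x*y^3*z^2 - 2*x^2*y^2*z - y^4*z + 2*x^3*y + 2*x*y^3 + 2*x*y*z^2 + 3*y^2*z - 5*x*y - z
tr(a^-1 b^4 a b a^-2) = tr(b^4 a b a^-2) * tr(a) - tr(b^4 a b a^-1) = x^3*y^4*z - x^4*y^3 - x^2*y^3*z^2 - 2*x^3*y^2*z - 2*x*y^4*z + 2*x^4*y + 3*x^2*y^3 + 2*x^2*y*z^2 + y^3*z^2 + 5*x*y^2*z - 7*x^2*y - y^3 - 2*y*z^2 - x*z + 3*y
tr(a^-4 b^4 a b) = tr(a^-1 b^4 a b a^-2) * tr(a) - tr(a^-1 b^4 a b a^-1) = x^4*y^4*z - x^5*y^3 - x^3*y^3*z^2 - 2*x^4*y^2*z - 3*x^2*y^4*z + 2*x^5*y + 4*x^3*y^3 + 2*x^3*y*z^2 + 2*x*y^3*z^2 + 7*x^2*y^2*z + y^4*z - 9*x^3*y - 3*x*y^3 - 4*x*y*z^2 - x^2*z - 3*y^2*z + 8*x*y + z
apply: tr(b a^-5 b^4 a) = tr(a^-4 b^4 a b) * tr(a) - tr(a^-4 b^4 a b a) = x^5*y^4*z - x^6*y^3 - x^4*y^3*z^2 - 2*x^5*y^2*z - 4*x^3*y^4*z + 2*x^6*y + 5*x^4*y^3 + 2*x^4*y*z^2 + 3*x^2*y^3*z^2 + 9*x^3*y^2*z + 3*x*y^4*z - 11*x^4*y - 6*x^2*y^3 - 6*x^2*y*z^2 - y^3*z^2 - x^3*z - 8*x*y^2*z + 15*x^2*y + y^3 + 2*y*z^2 + 2*x*z - 3*y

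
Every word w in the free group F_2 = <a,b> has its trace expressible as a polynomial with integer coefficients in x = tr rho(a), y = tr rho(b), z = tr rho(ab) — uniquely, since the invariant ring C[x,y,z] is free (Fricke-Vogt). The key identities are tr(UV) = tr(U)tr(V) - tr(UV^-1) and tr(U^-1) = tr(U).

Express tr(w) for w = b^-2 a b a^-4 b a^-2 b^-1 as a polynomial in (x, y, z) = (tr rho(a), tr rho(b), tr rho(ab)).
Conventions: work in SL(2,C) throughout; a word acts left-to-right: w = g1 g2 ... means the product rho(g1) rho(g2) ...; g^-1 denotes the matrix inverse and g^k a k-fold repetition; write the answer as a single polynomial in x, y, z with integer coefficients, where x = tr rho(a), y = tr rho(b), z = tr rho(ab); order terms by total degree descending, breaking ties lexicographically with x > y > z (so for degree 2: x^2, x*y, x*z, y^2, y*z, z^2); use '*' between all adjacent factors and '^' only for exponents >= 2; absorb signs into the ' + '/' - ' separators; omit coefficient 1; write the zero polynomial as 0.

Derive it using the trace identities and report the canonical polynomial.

-x^6*y^4*z + x^7*y^3 + x^5*y^5 + 2*x^5*y^3*z^2 + 2*x^4*y^4*z - x^4*y^2*z^3 - x^7*y - 8*x^5*y^3 - 2*x^5*y*z^2 - 3*x^3*y^5 - 5*x^3*y^3*z^2 + x^6*z + 5*x^4*y^2*z + x^4*z^3 + x^2*y^4*z + 2*x^2*y^2*z^3 + 6*x^5*y + 15*x^3*y^3 + 4*x^3*y*z^2 + x*y^5 + x*y^3*z^2 - 5*x^4*z - 11*x^2*y^2*z - 2*x^2*z^3 - 8*x^3*y - 3*x*y^3 + x*y*z^2 + 5*x^2*z - 2*x*y + z

next, trace(b a^-1) = trace(b) * trace(a) - trace(b a) = x*y - z
and trace(a^2 b) = trace(a) * trace(b a) - trace(b) = x*z - y
and trace(a^2) = trace(a) * trace(a) - trace(1) = x^2 - 2
trace(b a^2 b) = trace(b) * trace(a^2 b) - trace(a^2) = x*y*z - x^2 - y^2 + 2
trace(b a b a) = trace(a b) * trace(a b) - trace(1) = z^2 - 2
next, trace(b a b) = trace(b) * trace(a b) - trace(a) = y*z - x
trace(b a^2 b a) = trace(a) * trace(b a b a) - trace(b a b) = x*z^2 - y*z - x
trace(a b a^-1 b a) = trace(b a^2 b) * trace(a) - trace(b a^2 b a) = x^2*y*z - x^3 - x*y^2 - x*z^2 + y*z + 3*x
and trace(b a b a b) = trace(b) * trace(a b a b) - trace(a b a) = y*z^2 - x*z - y
trace(b a b a b a) = trace(a b) * trace(a b a b) - trace(a^-1 b^-1) = z^3 - 3*z
trace(a b a^-1 b a b) = trace(b a b a b) * trace(a) - trace(b a b a b a) = x*y*z^2 - x^2*z - z^3 - x*y + 3*z
trace(b a b^-1 a b a^-1) = trace(a b a^-1 b a) * trace(b) - trace(a b a^-1 b a b) = x^2*y^2*z - x^3*y - x*y^3 - 2*x*y*z^2 + x^2*z + y^2*z + z^3 + 4*x*y - 3*z
next, trace(b a b^-1 a b) = trace(a b^2 a) * trace(b) - trace(a b^2 a b) = x*y^2*z - x^2*y - y^3 - y*z^2 + x*z + 3*y
next, trace(b^-1 a b a^-2 b a) = trace(b a b^-1 a b a^-1) * trace(a) - trace(b a b^-1 a b) = x^3*y^2*z - x^4*y - x^2*y^3 - 2*x^2*y*z^2 + x^3*z + x*z^3 + 5*x^2*y + y^3 + y*z^2 - 4*x*z - 3*y
next, trace(a b a^-2 b a^-1 b^-1) = trace(b^-1 a b a^-2 b) * trace(a) - trace(b^-1 a b a^-2 b a) = -x^3*y^2*z + x^4*y + x^2*y^3 + 2*x^2*y*z^2 - x^3*z - x*z^3 - 4*x^2*y - y^3 - y*z^2 + 3*x*z + 3*y
and trace(b^2) = trace(b) * trace(b) - trace(1) = y^2 - 2
and trace(b^2 a^-1) = trace(b^2) * trace(a) - trace(b^2 a) = x*y^2 - y*z - x
trace(b a^-2 b) = trace(b^2 a^-1) * trace(a) - trace(b^2) = x^2*y^2 - x*y*z - x^2 - y^2 + 2
and trace(b a^-1 b^-2 a b a^-2) = trace(a b a^-2 b a^-1 b^-1) * trace(b) - trace(a b a^-2 b a^-1) = -x^3*y^3*z + x^4*y^2 + x^2*y^4 + 2*x^2*y^2*z^2 - x^3*y*z - x*y*z^3 - 5*x^2*y^2 - y^4 - y^2*z^2 + 4*x*y*z + x^2 + 4*y^2 - 2
trace(b^-1 a b a) = trace(a b a) * trace(b) - trace(a b a b) = x*y*z - y^2 - z^2 + 2
next, trace(b^-1 a b a^-1) = trace(b^-1 a b) * trace(a) - trace(b^-1 a b a) = -x*y*z + x^2 + y^2 + z^2 - 2
trace(b^-2 a b a^-1 b a) = trace(b^-1 a b a^-1 b a) * trace(b) - trace(b^-1 a b a^-1 b a b) = x^2*y^3*z - x^3*y^2 - x*y^4 - 2*x*y^2*z^2 + y^3*z + y*z^3 + x^3 + 5*x*y^2 + x*z^2 - 4*y*z - 3*x
trace(b a^-1 b^-2 a b a^-1) = trace(b^-2 a b a^-1 b) * trace(a) - trace(b^-2 a b a^-1 b a) = -x^2*y^3*z + x^3*y^2 + x*y^4 + 2*x*y^2*z^2 - x^2*y*z - y^3*z - y*z^3 - 4*x*y^2 + 4*y*z + x
trace(b^-1 a b a^-3 b a^-1 b^-1) = trace(b a^-1 b^-2 a b a^-2) * trace(a) - trace(b a^-1 b^-2 a b a^-1) = -x^4*y^3*z + x^5*y^2 + x^3*y^4 + 2*x^3*y^2*z^2 - x^4*y*z + x^2*y^3*z - x^2*y*z^3 - 6*x^3*y^2 - 2*x*y^4 - 3*x*y^2*z^2 + 5*x^2*y*z + y^3*z + y*z^3 + x^3 + 8*x*y^2 - 4*y*z - 3*x
next, trace(b a^-2) = trace(a^-1 b) * trace(a) - trace(a^-1 b a) = x^2*y - x*z - y
trace(b^-1 a b a^-3 b a) = trace(a^-1 b a b^-1 a b a^-1) * trace(a) - trace(a^-1 b a b^-1 a b) = x^4*y^2*z - x^5*y - x^3*y^3 - 2*x^3*y*z^2 + x^4*z - x^2*y^2*z + x^2*z^3 + 6*x^3*y + 2*x*y^3 + 3*x*y*z^2 - 5*x^2*z - y^2*z - z^3 - 7*x*y + 3*z
trace(b^-1 a b a^-3 b a^-1) = trace(b^-1 a b a^-3 b) * trace(a) - trace(b^-1 a b a^-3 b a) = -x^4*y^2*z + x^5*y + x^3*y^3 + 2*x^3*y*z^2 - x^4*z + x^2*y^2*z - x^2*z^3 - 5*x^3*y - 2*x*y^3 - 3*x*y*z^2 + 4*x^2*z + y^2*z + z^3 + 6*x*y - 3*z
trace(a^-3 b a^-1 b^-3 a b) = trace(b^-1 a b a^-3 b a^-1 b^-1) * trace(b) - trace(b^-1 a b a^-3 b a^-1) = -x^4*y^4*z + x^5*y^3 + x^3*y^5 + 2*x^3*y^3*z^2 + x^2*y^4*z - x^2*y^2*z^3 - x^5*y - 7*x^3*y^3 - 2*x^3*y*z^2 - 2*x*y^5 - 3*x*y^3*z^2 + x^4*z + 4*x^2*y^2*z + x^2*z^3 + y^4*z + y^2*z^3 + 6*x^3*y + 10*x*y^3 + 3*x*y*z^2 - 4*x^2*z - 5*y^2*z - z^3 - 9*x*y + 3*z
and trace(a^-2 b a^-1 b^-3 a b) = trace(b^-2 a b a^-2 b a^-1) * trace(b) - trace(b^-2 a b a^-2 b a^-1 b) = -x^3*y^4*z + x^4*y^3 + x^2*y^5 + 2*x^2*y^3*z^2 - x*y^2*z^3 - x^4*y - 6*x^2*y^3 - 2*x^2*y*z^2 - y^5 - y^3*z^2 + x^3*z + 4*x*y^2*z + x*z^3 + 5*x^2*y + 5*y^3 + y*z^2 - 3*x*z - 5*y
trace(b^-3 a b a^-4 b a^-1) = trace(a^-3 b a^-1 b^-3 a b) * trace(a) - trace(a^-3 b a^-1 b^-3 a b a) = -x^5*y^4*z + x^6*y^3 + x^4*y^5 + 2*x^4*y^3*z^2 + 2*x^3*y^4*z - x^3*y^2*z^3 - x^6*y - 8*x^4*y^3 - 2*x^4*y*z^2 - 3*x^2*y^5 - 5*x^2*y^3*z^2 + x^5*z + 4*x^3*y^2*z + x^3*z^3 + x*y^4*z + 2*x*y^2*z^3 + 7*x^4*y + 16*x^2*y^3 + 5*x^2*y*z^2 + y^5 + y^3*z^2 - 5*x^3*z - 9*x*y^2*z - 2*x*z^3 - 14*x^2*y - 5*y^3 - y*z^2 + 6*x*z + 5*y
and trace(b a b a^-1) = trace(b a b) * trace(a) - trace(b a b a) = x*y*z - x^2 - z^2 + 2
next, trace(a b a^-2 b) = trace(b a b a^-1) * trace(a) - trace(b a b) = x^2*y*z - x^3 - x*z^2 - y*z + 3*x
trace(b^-1 a b a^-2) = trace(a b a^-2) * trace(b) - trace(a b a^-2 b) = -x^2*y*z + x^3 + x*y^2 + x*z^2 - 3*x
trace(b^-2 a b a^-2) = trace(b^-1 a b a^-2) * trace(b) - trace(b^-1 a b a^-2 b) = -x^2*y^2*z + x^3*y + x*y^3 + x*y*z^2 - 4*x*y + z
next, trace(b^-2 a b a) = trace(b^-1 a b a) * trace(b) - trace(b^-1 a b a b) = x*y^2*z - y^3 - y*z^2 - x*z + 3*y
trace(b^-2 a b a^-1) = trace(b^-2 a b) * trace(a) - trace(b^-2 a b a) = -x*y^2*z + x^2*y + y^3 + y*z^2 - 3*y
trace(b^-2 a b a^-3) = trace(b^-2 a b a^-2) * trace(a) - trace(b^-2 a b a^-1) = -x^3*y^2*z + x^4*y + x^2*y^3 + x^2*y*z^2 + x*y^2*z - 5*x^2*y - y^3 - y*z^2 + x*z + 3*y
and trace(b^-2 a b a^-4) = trace(b^-2 a b a^-3) * trace(a) - trace(b^-2 a b a^-2) = -x^4*y^2*z + x^5*y + x^3*y^3 + x^3*y*z^2 + 2*x^2*y^2*z - 6*x^3*y - 2*x*y^3 - 2*x*y*z^2 + x^2*z + 7*x*y - z
and trace(b^-2 a b a^-4 b a^-2 b^-1) = trace(b^-3 a b a^-4 b a^-1) * trace(a) - trace(b^-3 a b a^-4 b) = -x^6*y^4*z + x^7*y^3 + x^5*y^5 + 2*x^5*y^3*z^2 + 2*x^4*y^4*z - x^4*y^2*z^3 - x^7*y - 8*x^5*y^3 - 2*x^5*y*z^2 - 3*x^3*y^5 - 5*x^3*y^3*z^2 + x^6*z + 5*x^4*y^2*z + x^4*z^3 + x^2*y^4*z + 2*x^2*y^2*z^3 + 6*x^5*y + 15*x^3*y^3 + 4*x^3*y*z^2 + x*y^5 + x*y^3*z^2 - 5*x^4*z - 11*x^2*y^2*z - 2*x^2*z^3 - 8*x^3*y - 3*x*y^3 + x*y*z^2 + 5*x^2*z - 2*x*y + z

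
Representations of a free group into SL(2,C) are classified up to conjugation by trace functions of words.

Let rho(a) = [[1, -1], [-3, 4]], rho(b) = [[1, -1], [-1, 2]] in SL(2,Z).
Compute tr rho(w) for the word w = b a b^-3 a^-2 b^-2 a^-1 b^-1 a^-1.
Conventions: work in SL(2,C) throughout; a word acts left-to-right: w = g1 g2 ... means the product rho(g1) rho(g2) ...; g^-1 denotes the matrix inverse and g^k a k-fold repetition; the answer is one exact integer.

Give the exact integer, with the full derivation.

82305

rho(b) = [[1, -1], [-1, 2]]
... * rho(a) = [[1, -1], [-3, 4]]  ->  [[4, -5], [-7, 9]]
... * rho(b^-1) = [[2, 1], [1, 1]]  ->  [[3, -1], [-5, 2]]
... * rho(b^-1) = [[2, 1], [1, 1]]  ->  [[5, 2], [-8, -3]]
... * rho(b^-1) = [[2, 1], [1, 1]]  ->  [[12, 7], [-19, -11]]
... * rho(a^-1) = [[4, 1], [3, 1]]  ->  [[69, 19], [-109, -30]]
... * rho(a^-1) = [[4, 1], [3, 1]]  ->  [[333, 88], [-526, -139]]
... * rho(b^-1) = [[2, 1], [1, 1]]  ->  [[754, 421], [-1191, -665]]
... * rho(b^-1) = [[2, 1], [1, 1]]  ->  [[1929, 1175], [-3047, -1856]]
... * rho(a^-1) = [[4, 1], [3, 1]]  ->  [[11241, 3104], [-17756, -4903]]
... * rho(b^-1) = [[2, 1], [1, 1]]  ->  [[25586, 14345], [-40415, -22659]]
... * rho(a^-1) = [[4, 1], [3, 1]]  ->  [[145379, 39931], [-229637, -63074]]
tr = 145379 + -63074 = 82305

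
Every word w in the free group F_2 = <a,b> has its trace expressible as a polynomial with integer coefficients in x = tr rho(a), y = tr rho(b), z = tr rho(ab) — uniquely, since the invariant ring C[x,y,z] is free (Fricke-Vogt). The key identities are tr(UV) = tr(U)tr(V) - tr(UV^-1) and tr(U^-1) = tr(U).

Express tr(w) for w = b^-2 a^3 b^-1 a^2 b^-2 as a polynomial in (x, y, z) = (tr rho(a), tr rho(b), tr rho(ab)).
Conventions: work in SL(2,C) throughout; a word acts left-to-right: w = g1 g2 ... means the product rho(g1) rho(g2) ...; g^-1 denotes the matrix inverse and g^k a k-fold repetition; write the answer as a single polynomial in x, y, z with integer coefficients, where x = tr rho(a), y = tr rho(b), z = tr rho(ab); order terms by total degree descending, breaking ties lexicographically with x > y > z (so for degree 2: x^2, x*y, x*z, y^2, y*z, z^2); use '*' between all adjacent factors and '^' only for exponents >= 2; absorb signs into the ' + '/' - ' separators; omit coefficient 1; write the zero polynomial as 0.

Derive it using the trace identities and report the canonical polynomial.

x^5*y^5 - 2*x^4*y^4*z - 3*x^5*y^3 - 3*x^3*y^5 + x^3*y^3*z^2 + 5*x^4*y^2*z + 4*x^2*y^4*z + x^5*y + 10*x^3*y^3 - 2*x^3*y*z^2 + 2*x*y^5 - x*y^3*z^2 - x^4*z - 11*x^2*y^2*z - y^4*z - 4*x^3*y - 8*x*y^3 + 2*x*y*z^2 + 3*x^2*z + 3*y^2*z + 5*x*y - z

trace(a^2) = trace(a) * trace(a) - trace(1)   [square of a] = x^2 - 2
trace(a^3) = trace(a) * trace(a^2) - trace(a)   [square of a] = x^3 - 3*x
trace(a^4) = trace(a) * trace(a^3) - trace(a^2)   [square of a] = x^4 - 4*x^2 + 2
trace(a^5) = trace(a) * trace(a^4) - trace(a^3)   [square of a] = x^5 - 5*x^3 + 5*x
trace(b a^2) = trace(a) * trace(b a) - trace(b)   [square of a] = x*z - y
trace(a^2 b a) = trace(a) * trace(b a^2) - trace(b a)   [square of a] = x^2*z - x*y - z
trace(b a^4) = trace(a) * trace(a^2 b a) - trace(a^2 b)   [square of a] = x^3*z - x^2*y - 2*x*z + y
trace(a^5 b) = trace(a) * trace(b a^4) - trace(b a^3)   [square of a] = x^4*z - x^3*y - 3*x^2*z + 2*x*y + z
trace(a^3 b^-1 a^2) = trace(a^5) * trace(b) - trace(a^5 b)   [inverse elimination on b] = x^5*y - x^4*z - 4*x^3*y + 3*x^2*z + 3*x*y - z
trace(b a b a) = trace(a b) * trace(a b) - trace(1)   [split at a repeated a] = z^2 - 2
trace(b a b) = trace(b) * trace(a b) - trace(a)   [square of b] = y*z - x
trace(a b a b a) = trace(a) * trace(b a b a) - trace(b a b)   [square of a] = x*z^2 - y*z - x
trace(b a^3 b a) = trace(a) * trace(a b a b a) - trace(a b a b)   [square of a] = x^2*z^2 - x*y*z - x^2 - z^2 + 2
trace(b^2) = trace(b) * trace(b) - trace(1)   [square of b] = y^2 - 2
trace(a b^2 a) = trace(a) * trace(b^2 a) - trace(b^2)   [square of a] = x*y*z - x^2 - y^2 + 2
trace(b a^3 b) = trace(a) * trace(a b^2 a) - trace(a b^2)   [square of a] = x^2*y*z - x^3 - x*y^2 - y*z + 3*x
trace(a^2 b a^3 b) = trace(a) * trace(b a^3 b a) - trace(b a^3 b)   [square of a] = x^3*z^2 - 2*x^2*y*z + x*y^2 - x*z^2 + y*z - x
trace(a^3 b^-1 a^2 b) = trace(a^2 b a^3) * trace(b) - trace(a^2 b a^3 b)   [inverse elimination on b] = x^4*y*z - x^3*y^2 - x^3*z^2 - x^2*y*z + x*y^2 + x*z^2 + x
trace(b^-1 a^3 b^-1 a^2) = trace(a^3 b^-1 a^2) * trace(b) - trace(a^3 b^-1 a^2 b)   [inverse elimination on b] = x^5*y^2 - 2*x^4*y*z - 3*x^3*y^2 + x^3*z^2 + 4*x^2*y*z + 2*x*y^2 - x*z^2 - y*z - x
trace(a^3 b^-1 a^2 b^-2) = trace(b^-1 a^3 b^-1 a^2) * trace(b) - trace(b^-1 a^3 b^-1 a^2 b)   [inverse elimination on b] = x^5*y^3 - 2*x^4*y^2*z - x^5*y - 3*x^3*y^3 + x^3*y*z^2 + x^4*z + 4*x^2*y^2*z + 4*x^3*y + 2*x*y^3 - x*y*z^2 - 3*x^2*z - y^2*z - 4*x*y + z
trace(b^-2 a^3 b^-1 a^2 b^-1) = trace(a^3 b^-1 a^2 b^-2) * trace(b) - trace(a^3 b^-1 a^2 b^-1)   [inverse elimination on b] = x^5*y^4 - 2*x^4*y^3*z - 2*x^5*y^2 - 3*x^3*y^4 + x^3*y^2*z^2 + 3*x^4*y*z + 4*x^2*y^3*z + 7*x^3*y^2 - x^3*z^2 + 2*x*y^4 - x*y^2*z^2 - 7*x^2*y*z - y^3*z - 6*x*y^2 + x*z^2 + 2*y*z + x
trace(b^-2 a^3 b^-1 a^2 b^-2) = trace(b^-2 a^3 b^-1 a^2 b^-1) * trace(b) - trace(b^-2 a^3 b^-1 a^2)   [inverse elimination on b] = x^5*y^5 - 2*x^4*y^4*z - 3*x^5*y^3 - 3*x^3*y^5 + x^3*y^3*z^2 + 5*x^4*y^2*z + 4*x^2*y^4*z + x^5*y + 10*x^3*y^3 - 2*x^3*y*z^2 + 2*x*y^5 - x*y^3*z^2 - x^4*z - 11*x^2*y^2*z - y^4*z - 4*x^3*y - 8*x*y^3 + 2*x*y*z^2 + 3*x^2*z + 3*y^2*z + 5*x*y - z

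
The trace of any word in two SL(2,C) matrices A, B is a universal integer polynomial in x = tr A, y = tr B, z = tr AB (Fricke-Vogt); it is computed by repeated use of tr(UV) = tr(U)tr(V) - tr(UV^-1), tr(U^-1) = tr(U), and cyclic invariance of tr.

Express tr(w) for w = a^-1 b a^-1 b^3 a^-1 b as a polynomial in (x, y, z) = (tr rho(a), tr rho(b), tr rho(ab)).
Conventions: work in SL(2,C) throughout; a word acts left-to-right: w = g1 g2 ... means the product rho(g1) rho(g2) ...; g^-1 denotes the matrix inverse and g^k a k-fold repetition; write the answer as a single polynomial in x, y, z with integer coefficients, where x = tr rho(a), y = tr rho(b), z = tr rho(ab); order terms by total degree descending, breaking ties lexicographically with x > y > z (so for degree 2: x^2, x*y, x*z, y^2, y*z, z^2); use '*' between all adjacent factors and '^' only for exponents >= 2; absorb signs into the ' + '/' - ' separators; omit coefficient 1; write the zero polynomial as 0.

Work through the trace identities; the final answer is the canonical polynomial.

and trace(b^2) = trace(b)*trace(b) - trace(1) = y^2 - 2
and trace(b^3) = trace(b)*trace(b^2) - trace(b) = y^3 - 3*y
trace(b^4) = trace(b)*trace(b^3) - trace(b^2) = y^4 - 4*y^2 + 2
trace(b^5) = trace(b)*trace(b^4) - trace(b^3) = y^5 - 5*y^3 + 5*y
and trace(a b^2) = trace(b)*trace(a b) - trace(a) = y*z - x
trace(b^2 a b) = trace(b)*trace(a b^2) - trace(a b) = y^2*z - x*y - z
and trace(a b^4) = trace(b)*trace(b^2 a b) - trace(b^2 a) = y^3*z - x*y^2 - 2*y*z + x
and trace(b^5 a) = trace(b)*trace(a b^4) - trace(a b^3) = y^4*z - x*y^3 - 3*y^2*z + 2*x*y + z
trace(b^3 a^-1 b^2) = trace(b^5)*trace(a) - trace(b^5 a) = x*y^5 - y^4*z - 4*x*y^3 + 3*y^2*z + 3*x*y - z
and trace(a b a b) = trace(b a)*trace(b a) - trace(1)   [split at repeated b] = z^2 - 2
next, trace(a b a) = trace(a)*trace(b a) - trace(b) = x*z - y
trace(a b^2 a b) = trace(b)*trace(a b a b) - trace(a b a) = y*z^2 - x*z - y
next, trace(a^2) = trace(a)*trace(a) - trace(1) = x^2 - 2
trace(a b^2 a) = trace(b)*trace(a^2 b) - trace(a^2) = x*y*z - x^2 - y^2 + 2
trace(b a b^2 a b) = trace(b)*trace(a b^2 a b) - trace(a b^2 a) = y^2*z^2 - 2*x*y*z + x^2 - 2
and trace(b^2 a b^3 a) = trace(b)*trace(b a b^2 a b) - trace(b a b^2 a) = y^3*z^2 - 2*x*y^2*z + x^2*y - y*z^2 + x*z - y
trace(b^3 a^-1 b^2 a) = trace(b^2 a b^3)*trace(a) - trace(b^2 a b^3 a) = x*y^4*z - x^2*y^3 - y^3*z^2 - x*y^2*z + x^2*y + y*z^2 + y
and trace(b a^-1 b^3 a^-1 b) = trace(b^3 a^-1 b^2)*trace(a) - trace(b^3 a^-1 b^2 a) = x^2*y^5 - 2*x*y^4*z - 3*x^2*y^3 + y^3*z^2 + 4*x*y^2*z + 2*x^2*y - y*z^2 - x*z - y
trace(a b a b^3) = trace(b)*trace(a b a b^2) - trace(a b a b) = y^2*z^2 - x*y*z - y^2 - z^2 + 2
trace(b^4 a b a) = trace(b)*trace(a b a b^3) - trace(a b a b^2) = y^3*z^2 - x*y^2*z - y^3 - 2*y*z^2 + x*z + 3*y
trace(b a b a^-1 b^3) = trace(b^4 a b)*trace(a) - trace(b^4 a b a) = x*y^4*z - x^2*y^3 - y^3*z^2 - 2*x*y^2*z + 2*x^2*y + y^3 + 2*y*z^2 - 3*y
and trace(a b a b a b) = trace(b a)*trace(b a b a) - trace(b^-1 a^-1)   [split at repeated b] = z^3 - 3*z
and trace(a b a b a) = trace(a)*trace(b a b a) - trace(b a b) = x*z^2 - y*z - x
trace(b a b a b a b) = trace(b)*trace(a b a b a b) - trace(a b a b a) = y*z^3 - x*z^2 - 2*y*z + x
trace(b^3 a b a b a) = trace(b)*trace(b a b a b a b) - trace(b a b a b a) = y^2*z^3 - x*y*z^2 - 2*y^2*z - z^3 + x*y + 3*z
and trace(b a b a^-1 b^3 a) = trace(b^3 a b a b)*trace(a) - trace(b^3 a b a b a) = x*y^3*z^2 - x^2*y^2*z - y^2*z^3 - x*y^3 - x*y*z^2 + x^2*z + 2*y^2*z + z^3 + 2*x*y - 3*z
next, trace(b a^-1 b^3 a^-1 b a) = trace(b a b a^-1 b^3)*trace(a) - trace(b a b a^-1 b^3 a) = x^2*y^4*z - x^3*y^3 - 2*x*y^3*z^2 - x^2*y^2*z + y^2*z^3 + 2*x^3*y + 2*x*y^3 + 3*x*y*z^2 - x^2*z - 2*y^2*z - z^3 - 5*x*y + 3*z
trace(a^-1 b a^-1 b^3 a^-1 b) = trace(b a^-1 b^3 a^-1 b)*trace(a) - trace(b a^-1 b^3 a^-1 b a) = x^3*y^5 - 3*x^2*y^4*z - 2*x^3*y^3 + 3*x*y^3*z^2 + 5*x^2*y^2*z - y^2*z^3 - 2*x*y^3 - 4*x*y*z^2 + 2*y^2*z + z^3 + 4*x*y - 3*z

x^3*y^5 - 3*x^2*y^4*z - 2*x^3*y^3 + 3*x*y^3*z^2 + 5*x^2*y^2*z - y^2*z^3 - 2*x*y^3 - 4*x*y*z^2 + 2*y^2*z + z^3 + 4*x*y - 3*z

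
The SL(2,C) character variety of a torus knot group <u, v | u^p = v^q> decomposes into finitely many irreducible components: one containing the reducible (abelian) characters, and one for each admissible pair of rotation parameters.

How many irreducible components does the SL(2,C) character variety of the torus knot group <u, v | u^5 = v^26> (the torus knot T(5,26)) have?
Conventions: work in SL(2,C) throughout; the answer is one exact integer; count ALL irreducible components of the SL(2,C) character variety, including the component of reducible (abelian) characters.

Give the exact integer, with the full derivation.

51

For T(5,26): irreducibility forces the central element u^5 = v^26 to one of +I, -I.
So on each irreducible component the traces are pinned: tr(u) = 2*cos(pi*alpha/5) with 1 <= alpha <= 4, tr(v) = 2*cos(pi*beta/26) with 1 <= beta <= 25.
The two central values (-1)^alpha I and (-1)^beta I must be the same matrix, so alpha and beta share a parity.
Counting: 2 odd alphas x 13 odd betas + 2 even alphas x 12 even betas = 26 + 24 = 50.
Total: 50 irreducible-character components + 1 reducible (abelian) component = 51.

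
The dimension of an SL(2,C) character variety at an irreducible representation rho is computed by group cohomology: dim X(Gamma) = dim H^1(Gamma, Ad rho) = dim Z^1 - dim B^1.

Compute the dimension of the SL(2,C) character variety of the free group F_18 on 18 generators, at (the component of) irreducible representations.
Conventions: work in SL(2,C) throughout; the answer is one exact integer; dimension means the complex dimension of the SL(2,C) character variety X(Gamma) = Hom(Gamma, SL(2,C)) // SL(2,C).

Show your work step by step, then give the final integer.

51

The free group F_18: 18 generators, no relators.
A cocycle picks one sl_2 vector per generator freely, giving dim Z^1 = 3*18 = 54.
Irreducibility makes the coboundary map sl_2 -> Z^1 injective (trivial centralizer), so dim B^1 = 3.
Therefore dim X = 54 - 3 = 51.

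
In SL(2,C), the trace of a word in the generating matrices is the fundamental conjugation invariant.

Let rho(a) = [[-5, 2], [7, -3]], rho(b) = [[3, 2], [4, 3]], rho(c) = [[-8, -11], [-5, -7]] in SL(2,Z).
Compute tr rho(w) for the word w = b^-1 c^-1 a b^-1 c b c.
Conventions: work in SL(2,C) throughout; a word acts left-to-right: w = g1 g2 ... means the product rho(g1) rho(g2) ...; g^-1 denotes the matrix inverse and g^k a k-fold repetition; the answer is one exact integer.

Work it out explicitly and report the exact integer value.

-944830

rho(b^-1) = [[3, -2], [-4, 3]]
... * rho(c^-1) = [[-7, 11], [5, -8]]  ->  [[-31, 49], [43, -68]]
... * rho(a) = [[-5, 2], [7, -3]]  ->  [[498, -209], [-691, 290]]
... * rho(b^-1) = [[3, -2], [-4, 3]]  ->  [[2330, -1623], [-3233, 2252]]
... * rho(c) = [[-8, -11], [-5, -7]]  ->  [[-10525, -14269], [14604, 19799]]
... * rho(b) = [[3, 2], [4, 3]]  ->  [[-88651, -63857], [123008, 88605]]
... * rho(c) = [[-8, -11], [-5, -7]]  ->  [[1028493, 1422160], [-1427089, -1973323]]
tr = 1028493 + -1973323 = -944830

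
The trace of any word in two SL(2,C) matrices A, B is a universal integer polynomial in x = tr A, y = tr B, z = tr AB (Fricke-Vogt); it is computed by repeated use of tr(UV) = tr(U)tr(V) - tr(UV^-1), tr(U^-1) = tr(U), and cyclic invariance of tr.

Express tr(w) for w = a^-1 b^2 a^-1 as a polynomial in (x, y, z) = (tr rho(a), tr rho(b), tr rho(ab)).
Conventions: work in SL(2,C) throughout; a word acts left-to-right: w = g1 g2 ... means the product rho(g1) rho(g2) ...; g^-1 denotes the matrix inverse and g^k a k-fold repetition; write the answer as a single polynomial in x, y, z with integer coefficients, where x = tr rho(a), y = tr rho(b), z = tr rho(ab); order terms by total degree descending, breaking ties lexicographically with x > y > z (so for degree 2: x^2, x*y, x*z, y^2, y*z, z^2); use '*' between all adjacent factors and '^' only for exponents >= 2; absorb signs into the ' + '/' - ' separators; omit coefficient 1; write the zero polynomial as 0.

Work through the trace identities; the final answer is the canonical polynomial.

x^2*y^2 - x*y*z - x^2 - y^2 + 2

trace(b^2) = trace(b) * trace(b) - trace(1)  (reduce the b square) = y^2 - 2
trace(b^2 a) = trace(b) * trace(a b) - trace(a)  (reduce the b square) = y*z - x
use: trace(b^2 a^-1) = trace(b^2) * trace(a) - trace(b^2 a)  (eliminate a^-1) = x*y^2 - y*z - x
use: trace(a^-1 b^2 a^-1) = trace(b^2 a^-1) * trace(a) - trace(b^2)  (eliminate a^-1) = x^2*y^2 - x*y*z - x^2 - y^2 + 2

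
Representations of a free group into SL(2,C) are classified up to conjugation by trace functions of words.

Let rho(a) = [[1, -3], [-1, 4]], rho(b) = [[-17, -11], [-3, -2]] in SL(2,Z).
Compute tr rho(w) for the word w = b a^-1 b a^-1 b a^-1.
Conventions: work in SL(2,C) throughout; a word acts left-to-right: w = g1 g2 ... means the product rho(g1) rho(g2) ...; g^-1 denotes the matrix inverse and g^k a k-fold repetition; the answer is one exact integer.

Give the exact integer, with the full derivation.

rho(b) = [[-17, -11], [-3, -2]]
... * rho(a^-1) = [[4, 3], [1, 1]]  ->  [[-79, -62], [-14, -11]]
... * rho(b) = [[-17, -11], [-3, -2]]  ->  [[1529, 993], [271, 176]]
... * rho(a^-1) = [[4, 3], [1, 1]]  ->  [[7109, 5580], [1260, 989]]
... * rho(b) = [[-17, -11], [-3, -2]]  ->  [[-137593, -89359], [-24387, -15838]]
... * rho(a^-1) = [[4, 3], [1, 1]]  ->  [[-639731, -502138], [-113386, -88999]]
tr = -639731 + -88999 = -728730

-728730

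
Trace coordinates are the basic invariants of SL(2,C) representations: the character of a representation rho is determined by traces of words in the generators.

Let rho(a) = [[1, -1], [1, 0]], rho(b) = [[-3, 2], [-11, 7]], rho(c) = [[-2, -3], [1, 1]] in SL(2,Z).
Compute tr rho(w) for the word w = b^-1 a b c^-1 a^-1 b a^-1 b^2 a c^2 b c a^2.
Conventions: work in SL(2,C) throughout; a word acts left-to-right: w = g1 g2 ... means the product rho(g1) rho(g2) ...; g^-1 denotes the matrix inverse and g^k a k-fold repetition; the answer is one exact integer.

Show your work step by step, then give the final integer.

rho(b^-1) = [[7, -2], [11, -3]]
... * rho(a) = [[1, -1], [1, 0]]  ->  [[5, -7], [8, -11]]
... * rho(b) = [[-3, 2], [-11, 7]]  ->  [[62, -39], [97, -61]]
... * rho(c^-1) = [[1, 3], [-1, -2]]  ->  [[101, 264], [158, 413]]
... * rho(a^-1) = [[0, 1], [-1, 1]]  ->  [[-264, 365], [-413, 571]]
... * rho(b) = [[-3, 2], [-11, 7]]  ->  [[-3223, 2027], [-5042, 3171]]
... * rho(a^-1) = [[0, 1], [-1, 1]]  ->  [[-2027, -1196], [-3171, -1871]]
... * rho(b) = [[-3, 2], [-11, 7]]  ->  [[19237, -12426], [30094, -19439]]
... * rho(b) = [[-3, 2], [-11, 7]]  ->  [[78975, -48508], [123547, -75885]]
... * rho(a) = [[1, -1], [1, 0]]  ->  [[30467, -78975], [47662, -123547]]
... * rho(c) = [[-2, -3], [1, 1]]  ->  [[-139909, -170376], [-218871, -266533]]
... * rho(c) = [[-2, -3], [1, 1]]  ->  [[109442, 249351], [171209, 390080]]
... * rho(b) = [[-3, 2], [-11, 7]]  ->  [[-3071187, 1964341], [-4804507, 3072978]]
... * rho(c) = [[-2, -3], [1, 1]]  ->  [[8106715, 11177902], [12681992, 17486499]]
... * rho(a) = [[1, -1], [1, 0]]  ->  [[19284617, -8106715], [30168491, -12681992]]
... * rho(a) = [[1, -1], [1, 0]]  ->  [[11177902, -19284617], [17486499, -30168491]]
tr = 11177902 + -30168491 = -18990589

-18990589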